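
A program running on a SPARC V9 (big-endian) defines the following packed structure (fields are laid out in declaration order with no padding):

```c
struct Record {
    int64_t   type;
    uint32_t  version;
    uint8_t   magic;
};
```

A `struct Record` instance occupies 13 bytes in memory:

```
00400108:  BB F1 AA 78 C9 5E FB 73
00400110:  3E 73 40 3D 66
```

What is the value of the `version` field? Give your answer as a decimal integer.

`version` follows `type` (8 bytes), so it starts at byte offset 8 and occupies 4 bytes.
Bytes at offsets 8..11: 3E 73 40 3D.
Big-endian stores the most-significant byte at the lowest address.
The bytes are already most-significant first: 0x3E73403D.
0x3E73403D = 1047740477.

1047740477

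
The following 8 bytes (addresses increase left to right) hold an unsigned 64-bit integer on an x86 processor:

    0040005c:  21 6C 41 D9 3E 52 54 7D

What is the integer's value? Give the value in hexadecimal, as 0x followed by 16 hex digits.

Little-endian stores the least-significant byte at the lowest address.
Reassemble most-significant byte first: 7D 54 52 3E D9 41 6C 21 → 0x7D54523ED9416C21.

0x7D54523ED9416C21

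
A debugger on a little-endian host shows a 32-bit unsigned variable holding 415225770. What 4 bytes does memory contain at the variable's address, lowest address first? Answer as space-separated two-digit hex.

415225770 in hexadecimal, padded to 32 bits, is 0x18BFD7AA.
Split into bytes (most-significant first): 18 BF D7 AA.
Little-endian stores the least-significant byte at the lowest address.
So at ascending addresses the bytes are AA D7 BF 18.

AA D7 BF 18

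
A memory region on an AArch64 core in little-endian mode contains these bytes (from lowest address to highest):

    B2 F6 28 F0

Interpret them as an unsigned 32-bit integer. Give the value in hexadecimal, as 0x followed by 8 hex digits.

0xF028F6B2

In little-endian order the low byte comes first in memory.
Reassemble most-significant byte first: F0 28 F6 B2 → 0xF028F6B2.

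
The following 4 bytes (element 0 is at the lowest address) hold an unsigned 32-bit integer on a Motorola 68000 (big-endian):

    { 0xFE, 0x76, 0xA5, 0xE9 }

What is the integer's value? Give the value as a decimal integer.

Big-endian: lowest address holds the most-significant byte.
The bytes are already most-significant first: 0xFE76A5E9.
0xFE76A5E9 = 4269188585.

4269188585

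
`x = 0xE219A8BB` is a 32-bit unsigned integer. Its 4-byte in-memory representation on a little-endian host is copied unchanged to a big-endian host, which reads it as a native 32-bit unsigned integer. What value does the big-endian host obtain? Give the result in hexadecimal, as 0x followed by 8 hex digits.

0xBBA819E2

Stored little-endian, the bytes at ascending addresses are BB A8 19 E2.
Read back as big-endian, the last byte is least significant, giving 0xBBA819E2.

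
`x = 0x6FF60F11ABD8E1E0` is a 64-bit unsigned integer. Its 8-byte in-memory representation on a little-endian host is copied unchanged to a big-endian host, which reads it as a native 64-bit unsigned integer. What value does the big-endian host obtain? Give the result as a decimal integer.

16204471163493021295

Stored little-endian, the bytes at ascending addresses are E0 E1 D8 AB 11 0F F6 6F.
Read back as big-endian, the last byte is least significant, giving 0xE0E1D8AB110FF66F.
0xE0E1D8AB110FF66F = 16204471163493021295.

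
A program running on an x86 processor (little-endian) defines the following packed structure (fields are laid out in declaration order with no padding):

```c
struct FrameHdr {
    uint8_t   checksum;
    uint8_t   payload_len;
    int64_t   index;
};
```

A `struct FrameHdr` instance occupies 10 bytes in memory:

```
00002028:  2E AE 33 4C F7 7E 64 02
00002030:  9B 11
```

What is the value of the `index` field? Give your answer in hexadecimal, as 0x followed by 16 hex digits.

`index` follows `checksum` (1 B), `payload_len` (1 B), so it starts at offset 1 + 1 = 2 and occupies 8 bytes.
Bytes at offsets 2..9: 33 4C F7 7E 64 02 9B 11.
Little-endian: lowest address holds the least-significant byte.
Reassemble most-significant byte first: 11 9B 02 64 7E F7 4C 33 → 0x119B02647EF74C33.

0x119B02647EF74C33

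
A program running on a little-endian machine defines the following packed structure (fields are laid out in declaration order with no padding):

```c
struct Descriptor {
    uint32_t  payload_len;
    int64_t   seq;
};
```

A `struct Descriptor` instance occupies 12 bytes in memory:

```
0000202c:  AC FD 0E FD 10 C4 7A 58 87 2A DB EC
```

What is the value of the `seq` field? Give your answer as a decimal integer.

-1379462100065532912

`seq` follows `payload_len` (4 bytes), so it starts at byte offset 4 and occupies 8 bytes.
Bytes at offsets 4..11: 10 C4 7A 58 87 2A DB EC.
In little-endian order the low byte comes first in memory.
Reassemble most-significant byte first: EC DB 2A 87 58 7A C4 10 → 0xECDB2A87587AC410.
Top bit is set, so as a signed 64-bit value this is 0xECDB2A87587AC410 − 2^64 = -1379462100065532912.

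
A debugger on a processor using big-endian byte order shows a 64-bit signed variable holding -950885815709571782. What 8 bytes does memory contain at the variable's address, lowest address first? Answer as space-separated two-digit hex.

F2 CD C6 63 7C AC 65 3A

Two's complement of -950885815709571782 in 64 bits: 950885815709571782 = 0x0D32399C83539AC6; invert → 0xF2CDC6637CAC6539; add 1 → 0xF2CDC6637CAC653A.
Split into bytes (most-significant first): F2 CD C6 63 7C AC 65 3A.
Big-endian stores the most-significant byte at the lowest address.
So the memory order matches the most-significant-first order: F2 CD C6 63 7C AC 65 3A.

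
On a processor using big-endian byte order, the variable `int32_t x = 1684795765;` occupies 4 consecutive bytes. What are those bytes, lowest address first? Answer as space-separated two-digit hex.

1684795765 in hexadecimal, padded to 32 bits, is 0x646BF175.
Split into bytes (most-significant first): 64 6B F1 75.
In big-endian order the high byte comes first in memory.
So the memory order matches the most-significant-first order: 64 6B F1 75.

64 6B F1 75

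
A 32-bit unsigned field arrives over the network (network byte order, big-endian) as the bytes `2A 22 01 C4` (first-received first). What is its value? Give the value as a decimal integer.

706871748

In big-endian order the high byte comes first in memory.
The bytes are already most-significant first: 0x2A2201C4.
0x2A2201C4 = 706871748.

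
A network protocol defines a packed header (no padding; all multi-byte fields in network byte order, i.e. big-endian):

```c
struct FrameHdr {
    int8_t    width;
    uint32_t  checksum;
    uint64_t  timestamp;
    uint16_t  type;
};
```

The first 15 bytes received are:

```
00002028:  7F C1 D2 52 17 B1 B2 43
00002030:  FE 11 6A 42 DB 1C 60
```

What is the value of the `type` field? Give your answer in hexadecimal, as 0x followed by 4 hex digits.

`type` follows `width` (1 B), `checksum` (4 B), `timestamp` (8 B), so it starts at offset 1 + 4 + 8 = 13 and occupies 2 bytes.
Bytes at offsets 13..14: 1C 60.
Big-endian: lowest address holds the most-significant byte.
The bytes are already most-significant first: 0x1C60.

0x1C60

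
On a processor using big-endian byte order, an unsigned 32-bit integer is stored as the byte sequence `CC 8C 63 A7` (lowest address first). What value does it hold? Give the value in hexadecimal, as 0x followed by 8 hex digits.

In big-endian order the high byte comes first in memory.
The bytes are already most-significant first: 0xCC8C63A7.

0xCC8C63A7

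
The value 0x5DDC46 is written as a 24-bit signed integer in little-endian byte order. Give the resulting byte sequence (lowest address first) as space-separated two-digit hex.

Split into bytes (most-significant first): 5D DC 46.
In little-endian order the low byte comes first in memory.
So at ascending addresses the bytes are 46 DC 5D.

46 DC 5D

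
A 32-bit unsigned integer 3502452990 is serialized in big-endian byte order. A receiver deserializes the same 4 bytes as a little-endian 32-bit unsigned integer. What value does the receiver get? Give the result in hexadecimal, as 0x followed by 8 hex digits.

3502452990 in 32-bit hexadecimal is 0xD0C330FE.
Stored big-endian, the bytes at ascending addresses are D0 C3 30 FE.
Read back as little-endian, the first byte is least significant, giving 0xFE30C3D0.

0xFE30C3D0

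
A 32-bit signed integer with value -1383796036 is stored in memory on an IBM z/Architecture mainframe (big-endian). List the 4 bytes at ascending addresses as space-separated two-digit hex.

AD 84 F2 BC

Two's complement of -1383796036 in 32 bits: 1383796036 = 0x527B0D44; invert → 0xAD84F2BB; add 1 → 0xAD84F2BC.
Split into bytes (most-significant first): AD 84 F2 BC.
Big-endian stores the most-significant byte at the lowest address.
So the memory order matches the most-significant-first order: AD 84 F2 BC.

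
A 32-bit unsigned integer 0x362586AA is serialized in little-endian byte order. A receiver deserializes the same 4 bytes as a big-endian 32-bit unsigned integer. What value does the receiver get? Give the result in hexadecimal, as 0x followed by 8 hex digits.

Stored little-endian, the bytes at ascending addresses are AA 86 25 36.
Read back as big-endian, the last byte is least significant, giving 0xAA862536.

0xAA862536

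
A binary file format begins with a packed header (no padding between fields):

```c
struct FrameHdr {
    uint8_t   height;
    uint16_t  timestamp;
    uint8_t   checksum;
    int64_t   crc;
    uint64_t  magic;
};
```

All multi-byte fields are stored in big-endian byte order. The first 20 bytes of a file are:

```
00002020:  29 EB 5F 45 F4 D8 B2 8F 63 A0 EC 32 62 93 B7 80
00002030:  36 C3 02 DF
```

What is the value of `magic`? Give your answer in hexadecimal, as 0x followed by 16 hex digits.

`magic` follows `height` (1 B), `timestamp` (2 B), `checksum` (1 B), `crc` (8 B), so it starts at offset 1 + 2 + 1 + 8 = 12 and occupies 8 bytes.
Bytes at offsets 12..19: 62 93 B7 80 36 C3 02 DF.
Big-endian stores the most-significant byte at the lowest address.
The bytes are already most-significant first: 0x6293B78036C302DF.

0x6293B78036C302DF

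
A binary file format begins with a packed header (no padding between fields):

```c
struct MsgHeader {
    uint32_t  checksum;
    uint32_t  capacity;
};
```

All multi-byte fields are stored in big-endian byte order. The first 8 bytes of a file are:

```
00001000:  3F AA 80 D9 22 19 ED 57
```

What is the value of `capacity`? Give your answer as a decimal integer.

572124503

`capacity` follows `checksum` (4 bytes), so it starts at byte offset 4 and occupies 4 bytes.
Bytes at offsets 4..7: 22 19 ED 57.
In big-endian order the high byte comes first in memory.
The bytes are already most-significant first: 0x2219ED57.
0x2219ED57 = 572124503.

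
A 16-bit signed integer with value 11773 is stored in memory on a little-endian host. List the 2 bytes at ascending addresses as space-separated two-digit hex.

11773 in hexadecimal, padded to 16 bits, is 0x2DFD.
Split into bytes (most-significant first): 2D FD.
In little-endian order the low byte comes first in memory.
So at ascending addresses the bytes are FD 2D.

FD 2D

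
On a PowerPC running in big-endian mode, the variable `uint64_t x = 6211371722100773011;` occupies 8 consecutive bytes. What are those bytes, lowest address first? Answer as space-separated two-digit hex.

6211371722100773011 in hexadecimal, padded to 64 bits, is 0x563339AC07B91093.
Split into bytes (most-significant first): 56 33 39 AC 07 B9 10 93.
Big-endian stores the most-significant byte at the lowest address.
So the memory order matches the most-significant-first order: 56 33 39 AC 07 B9 10 93.

56 33 39 AC 07 B9 10 93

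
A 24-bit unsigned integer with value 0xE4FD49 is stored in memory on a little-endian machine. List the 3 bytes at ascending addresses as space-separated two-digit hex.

49 FD E4

Split into bytes (most-significant first): E4 FD 49.
Little-endian stores the least-significant byte at the lowest address.
So at ascending addresses the bytes are 49 FD E4.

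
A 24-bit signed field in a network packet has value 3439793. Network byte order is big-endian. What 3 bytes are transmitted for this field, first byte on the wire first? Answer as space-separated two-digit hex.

3439793 in hexadecimal, padded to 24 bits, is 0x347CB1.
Split into bytes (most-significant first): 34 7C B1.
Big-endian stores the most-significant byte at the lowest address.
So the memory order matches the most-significant-first order: 34 7C B1.

34 7C B1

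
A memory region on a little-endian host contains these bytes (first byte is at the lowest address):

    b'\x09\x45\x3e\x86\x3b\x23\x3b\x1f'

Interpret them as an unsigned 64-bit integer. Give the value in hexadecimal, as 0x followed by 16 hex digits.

0x1F3B233B863E4509

Little-endian stores the least-significant byte at the lowest address.
Reassemble most-significant byte first: 1F 3B 23 3B 86 3E 45 09 → 0x1F3B233B863E4509.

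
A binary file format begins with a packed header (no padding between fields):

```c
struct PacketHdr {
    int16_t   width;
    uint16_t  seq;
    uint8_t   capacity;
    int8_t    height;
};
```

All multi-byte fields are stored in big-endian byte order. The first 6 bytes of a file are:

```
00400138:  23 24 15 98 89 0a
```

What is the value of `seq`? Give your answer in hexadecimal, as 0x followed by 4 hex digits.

0x1598

`seq` follows `width` (2 bytes), so it starts at byte offset 2 and occupies 2 bytes.
Bytes at offsets 2..3: 15 98.
Big-endian stores the most-significant byte at the lowest address.
The bytes are already most-significant first: 0x1598.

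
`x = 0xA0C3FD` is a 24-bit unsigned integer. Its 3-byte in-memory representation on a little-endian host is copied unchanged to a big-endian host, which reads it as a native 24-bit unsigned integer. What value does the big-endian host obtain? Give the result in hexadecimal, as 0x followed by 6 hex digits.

0xFDC3A0

Stored little-endian, the bytes at ascending addresses are FD C3 A0.
Read back as big-endian, the last byte is least significant, giving 0xFDC3A0.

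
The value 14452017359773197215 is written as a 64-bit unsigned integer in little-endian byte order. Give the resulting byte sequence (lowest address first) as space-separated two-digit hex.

14452017359773197215 in hexadecimal, padded to 64 bits, is 0xC88FE137F90F639F.
Split into bytes (most-significant first): C8 8F E1 37 F9 0F 63 9F.
In little-endian order the low byte comes first in memory.
So at ascending addresses the bytes are 9F 63 0F F9 37 E1 8F C8.

9F 63 0F F9 37 E1 8F C8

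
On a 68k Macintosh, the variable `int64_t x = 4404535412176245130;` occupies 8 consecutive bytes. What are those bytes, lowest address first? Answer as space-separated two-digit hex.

3D 20 0D 9F 03 64 D1 8A

4404535412176245130 in hexadecimal, padded to 64 bits, is 0x3D200D9F0364D18A.
Split into bytes (most-significant first): 3D 20 0D 9F 03 64 D1 8A.
In big-endian order the high byte comes first in memory.
So the memory order matches the most-significant-first order: 3D 20 0D 9F 03 64 D1 8A.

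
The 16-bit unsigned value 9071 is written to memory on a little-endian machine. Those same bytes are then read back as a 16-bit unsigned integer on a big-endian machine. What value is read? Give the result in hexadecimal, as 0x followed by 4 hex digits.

9071 in 16-bit hexadecimal is 0x236F.
Stored little-endian, the bytes at ascending addresses are 6F 23.
Read back as big-endian, the last byte is least significant, giving 0x6F23.

0x6F23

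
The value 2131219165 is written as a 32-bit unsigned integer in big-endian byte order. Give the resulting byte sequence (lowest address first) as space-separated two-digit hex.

2131219165 in hexadecimal, padded to 32 bits, is 0x7F07D2DD.
Split into bytes (most-significant first): 7F 07 D2 DD.
Big-endian: lowest address holds the most-significant byte.
So the memory order matches the most-significant-first order: 7F 07 D2 DD.

7F 07 D2 DD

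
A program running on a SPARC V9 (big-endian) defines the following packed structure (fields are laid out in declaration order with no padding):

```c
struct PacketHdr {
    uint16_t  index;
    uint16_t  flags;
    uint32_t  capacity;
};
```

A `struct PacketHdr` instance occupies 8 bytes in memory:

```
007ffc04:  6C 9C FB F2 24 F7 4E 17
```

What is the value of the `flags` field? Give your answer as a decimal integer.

`flags` follows `index` (2 bytes), so it starts at byte offset 2 and occupies 2 bytes.
Bytes at offsets 2..3: FB F2.
Big-endian stores the most-significant byte at the lowest address.
The bytes are already most-significant first: 0xFBF2.
0xFBF2 = 64498.

64498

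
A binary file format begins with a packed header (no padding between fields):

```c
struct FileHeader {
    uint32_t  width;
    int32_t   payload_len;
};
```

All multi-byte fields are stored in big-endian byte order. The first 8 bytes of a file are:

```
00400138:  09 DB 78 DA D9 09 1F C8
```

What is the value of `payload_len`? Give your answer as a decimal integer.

`payload_len` follows `width` (4 bytes), so it starts at byte offset 4 and occupies 4 bytes.
Bytes at offsets 4..7: D9 09 1F C8.
In big-endian order the high byte comes first in memory.
The bytes are already most-significant first: 0xD9091FC8.
Top bit is set, so as a signed 32-bit value this is 0xD9091FC8 − 2^32 = -653713464.

-653713464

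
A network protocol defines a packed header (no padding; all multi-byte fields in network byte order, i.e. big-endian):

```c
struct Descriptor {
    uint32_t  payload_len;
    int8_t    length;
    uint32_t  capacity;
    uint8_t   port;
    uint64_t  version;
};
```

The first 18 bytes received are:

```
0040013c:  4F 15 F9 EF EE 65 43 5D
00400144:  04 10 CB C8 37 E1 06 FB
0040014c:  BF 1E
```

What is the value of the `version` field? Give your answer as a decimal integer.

14684048024665833246

`version` follows `payload_len` (4 B), `length` (1 B), `capacity` (4 B), `port` (1 B), so it starts at offset 4 + 1 + 4 + 1 = 10 and occupies 8 bytes.
Bytes at offsets 10..17: CB C8 37 E1 06 FB BF 1E.
Big-endian stores the most-significant byte at the lowest address.
The bytes are already most-significant first: 0xCBC837E106FBBF1E.
0xCBC837E106FBBF1E = 14684048024665833246.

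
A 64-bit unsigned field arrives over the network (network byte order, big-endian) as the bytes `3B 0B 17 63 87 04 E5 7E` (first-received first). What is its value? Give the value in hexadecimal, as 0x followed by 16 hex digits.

Big-endian stores the most-significant byte at the lowest address.
The bytes are already most-significant first: 0x3B0B17638704E57E.

0x3B0B17638704E57E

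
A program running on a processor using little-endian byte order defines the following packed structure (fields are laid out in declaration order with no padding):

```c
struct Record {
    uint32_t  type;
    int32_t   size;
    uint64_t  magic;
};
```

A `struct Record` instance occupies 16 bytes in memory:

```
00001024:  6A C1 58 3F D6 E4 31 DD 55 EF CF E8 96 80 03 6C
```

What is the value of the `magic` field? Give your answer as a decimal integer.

`magic` follows `type` (4 B), `size` (4 B), so it starts at offset 4 + 4 = 8 and occupies 8 bytes.
Bytes at offsets 8..15: 55 EF CF E8 96 80 03 6C.
In little-endian order the low byte comes first in memory.
Reassemble most-significant byte first: 6C 03 80 96 E8 CF EF 55 → 0x6C038096E8CFEF55.
0x6C038096E8CFEF55 = 7783205966665740117.

7783205966665740117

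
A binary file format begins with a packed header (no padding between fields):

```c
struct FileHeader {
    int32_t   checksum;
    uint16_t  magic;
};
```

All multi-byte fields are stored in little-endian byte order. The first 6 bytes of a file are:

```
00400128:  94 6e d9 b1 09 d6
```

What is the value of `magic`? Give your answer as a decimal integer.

54793

`magic` follows `checksum` (4 bytes), so it starts at byte offset 4 and occupies 2 bytes.
Bytes at offsets 4..5: 09 D6.
In little-endian order the low byte comes first in memory.
Reassemble most-significant byte first: D6 09 → 0xD609.
0xD609 = 54793.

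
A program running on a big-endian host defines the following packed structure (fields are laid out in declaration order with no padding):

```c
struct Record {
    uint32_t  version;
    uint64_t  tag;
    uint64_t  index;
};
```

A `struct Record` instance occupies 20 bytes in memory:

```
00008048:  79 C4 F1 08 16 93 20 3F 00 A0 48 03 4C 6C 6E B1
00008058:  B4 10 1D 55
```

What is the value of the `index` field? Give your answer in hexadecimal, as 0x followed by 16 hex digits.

`index` follows `version` (4 B), `tag` (8 B), so it starts at offset 4 + 8 = 12 and occupies 8 bytes.
Bytes at offsets 12..19: 4C 6C 6E B1 B4 10 1D 55.
Big-endian: lowest address holds the most-significant byte.
The bytes are already most-significant first: 0x4C6C6EB1B4101D55.

0x4C6C6EB1B4101D55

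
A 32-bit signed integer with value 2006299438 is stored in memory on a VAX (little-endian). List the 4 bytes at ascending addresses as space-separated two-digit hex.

2006299438 in hexadecimal, padded to 32 bits, is 0x7795B32E.
Split into bytes (most-significant first): 77 95 B3 2E.
In little-endian order the low byte comes first in memory.
So at ascending addresses the bytes are 2E B3 95 77.

2E B3 95 77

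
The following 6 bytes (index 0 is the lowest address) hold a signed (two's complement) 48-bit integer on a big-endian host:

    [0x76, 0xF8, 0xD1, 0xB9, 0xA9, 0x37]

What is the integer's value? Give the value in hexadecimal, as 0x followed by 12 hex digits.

Big-endian stores the most-significant byte at the lowest address.
The bytes are already most-significant first: 0x76F8D1B9A937.

0x76F8D1B9A937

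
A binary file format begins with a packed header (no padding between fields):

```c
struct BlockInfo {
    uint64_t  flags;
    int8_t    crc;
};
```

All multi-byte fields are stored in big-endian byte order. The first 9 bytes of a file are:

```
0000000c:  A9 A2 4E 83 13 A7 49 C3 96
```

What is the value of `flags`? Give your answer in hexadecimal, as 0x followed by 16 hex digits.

`flags` is the first field, at byte offset 0, occupying 8 bytes.
Bytes at offsets 0..7: A9 A2 4E 83 13 A7 49 C3.
Big-endian stores the most-significant byte at the lowest address.
The bytes are already most-significant first: 0xA9A24E8313A749C3.

0xA9A24E8313A749C3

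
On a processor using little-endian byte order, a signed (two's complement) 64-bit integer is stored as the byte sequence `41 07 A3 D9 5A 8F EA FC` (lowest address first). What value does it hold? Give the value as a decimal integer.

Little-endian: lowest address holds the least-significant byte.
Reassemble most-significant byte first: FC EA 8F 5A D9 A3 07 41 → 0xFCEA8F5AD9A30741.
Top bit is set, so as a signed 64-bit value this is 0xFCEA8F5AD9A30741 − 2^64 = -222207611240249535.

-222207611240249535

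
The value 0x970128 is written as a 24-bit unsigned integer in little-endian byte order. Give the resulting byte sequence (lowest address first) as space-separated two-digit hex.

28 01 97

Split into bytes (most-significant first): 97 01 28.
Little-endian stores the least-significant byte at the lowest address.
So at ascending addresses the bytes are 28 01 97.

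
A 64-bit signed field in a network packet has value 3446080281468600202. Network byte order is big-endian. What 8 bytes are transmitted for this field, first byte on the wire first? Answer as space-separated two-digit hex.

2F D2 EF C2 04 69 FF 8A

3446080281468600202 in hexadecimal, padded to 64 bits, is 0x2FD2EFC20469FF8A.
Split into bytes (most-significant first): 2F D2 EF C2 04 69 FF 8A.
Big-endian: lowest address holds the most-significant byte.
So the memory order matches the most-significant-first order: 2F D2 EF C2 04 69 FF 8A.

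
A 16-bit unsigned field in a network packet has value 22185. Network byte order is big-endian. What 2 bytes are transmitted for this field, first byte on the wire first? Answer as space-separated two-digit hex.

22185 in hexadecimal, padded to 16 bits, is 0x56A9.
Split into bytes (most-significant first): 56 A9.
In big-endian order the high byte comes first in memory.
So the memory order matches the most-significant-first order: 56 A9.

56 A9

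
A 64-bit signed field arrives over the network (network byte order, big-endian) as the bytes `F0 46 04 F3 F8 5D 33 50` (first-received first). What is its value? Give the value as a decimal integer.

Big-endian stores the most-significant byte at the lowest address.
The bytes are already most-significant first: 0xF04604F3F85D3350.
Top bit is set, so as a signed 64-bit value this is 0xF04604F3F85D3350 − 2^64 = -1133212810346679472.

-1133212810346679472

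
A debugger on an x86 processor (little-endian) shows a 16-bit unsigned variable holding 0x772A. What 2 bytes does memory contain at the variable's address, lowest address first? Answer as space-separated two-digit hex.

Split into bytes (most-significant first): 77 2A.
In little-endian order the low byte comes first in memory.
So at ascending addresses the bytes are 2A 77.

2A 77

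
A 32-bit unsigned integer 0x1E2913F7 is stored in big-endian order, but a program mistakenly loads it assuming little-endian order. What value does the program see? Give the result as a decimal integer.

4145228062

Stored big-endian, the bytes at ascending addresses are 1E 29 13 F7.
Read back as little-endian, the first byte is least significant, giving 0xF713291E.
0xF713291E = 4145228062.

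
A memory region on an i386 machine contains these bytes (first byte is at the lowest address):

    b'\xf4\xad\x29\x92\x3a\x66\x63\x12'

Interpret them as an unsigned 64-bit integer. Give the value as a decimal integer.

Little-endian: lowest address holds the least-significant byte.
Reassemble most-significant byte first: 12 63 66 3A 92 29 AD F4 → 0x1263663A9229ADF4.
0x1263663A9229ADF4 = 1325015117123399156.

1325015117123399156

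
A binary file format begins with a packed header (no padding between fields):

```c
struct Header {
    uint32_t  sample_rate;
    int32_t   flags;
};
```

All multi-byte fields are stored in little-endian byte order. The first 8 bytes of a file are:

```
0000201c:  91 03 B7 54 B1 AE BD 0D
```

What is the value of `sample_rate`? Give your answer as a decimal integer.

`sample_rate` is the first field, at byte offset 0, occupying 4 bytes.
Bytes at offsets 0..3: 91 03 B7 54.
Little-endian: lowest address holds the least-significant byte.
Reassemble most-significant byte first: 54 B7 03 91 → 0x54B70391.
0x54B70391 = 1421280145.

1421280145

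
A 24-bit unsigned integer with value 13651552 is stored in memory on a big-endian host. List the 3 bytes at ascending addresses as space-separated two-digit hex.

13651552 in hexadecimal, padded to 24 bits, is 0xD04E60.
Split into bytes (most-significant first): D0 4E 60.
Big-endian stores the most-significant byte at the lowest address.
So the memory order matches the most-significant-first order: D0 4E 60.

D0 4E 60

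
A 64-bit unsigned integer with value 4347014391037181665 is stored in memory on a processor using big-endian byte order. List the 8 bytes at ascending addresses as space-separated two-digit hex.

3C 53 B2 8E A3 48 3E E1

4347014391037181665 in hexadecimal, padded to 64 bits, is 0x3C53B28EA3483EE1.
Split into bytes (most-significant first): 3C 53 B2 8E A3 48 3E E1.
Big-endian: lowest address holds the most-significant byte.
So the memory order matches the most-significant-first order: 3C 53 B2 8E A3 48 3E E1.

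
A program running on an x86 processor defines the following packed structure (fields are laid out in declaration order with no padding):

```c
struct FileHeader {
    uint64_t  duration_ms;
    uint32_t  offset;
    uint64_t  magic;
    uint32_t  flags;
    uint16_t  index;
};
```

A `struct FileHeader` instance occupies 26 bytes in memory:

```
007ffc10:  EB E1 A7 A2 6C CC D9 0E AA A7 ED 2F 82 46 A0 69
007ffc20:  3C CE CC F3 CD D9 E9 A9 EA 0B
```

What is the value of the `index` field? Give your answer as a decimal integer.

3050

`index` follows `duration_ms` (8 B), `offset` (4 B), `magic` (8 B), `flags` (4 B), so it starts at offset 8 + 4 + 8 + 4 = 24 and occupies 2 bytes.
Bytes at offsets 24..25: EA 0B.
Little-endian stores the least-significant byte at the lowest address.
Reassemble most-significant byte first: 0B EA → 0x0BEA.
0x0BEA = 3050.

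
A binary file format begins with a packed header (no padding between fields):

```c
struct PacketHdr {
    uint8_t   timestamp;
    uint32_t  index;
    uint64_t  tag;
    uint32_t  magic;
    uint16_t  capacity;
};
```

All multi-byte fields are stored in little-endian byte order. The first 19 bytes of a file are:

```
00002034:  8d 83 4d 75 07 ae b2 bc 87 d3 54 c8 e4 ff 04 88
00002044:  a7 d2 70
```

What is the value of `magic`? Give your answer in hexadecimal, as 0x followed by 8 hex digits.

`magic` follows `timestamp` (1 B), `index` (4 B), `tag` (8 B), so it starts at offset 1 + 4 + 8 = 13 and occupies 4 bytes.
Bytes at offsets 13..16: FF 04 88 A7.
Little-endian: lowest address holds the least-significant byte.
Reassemble most-significant byte first: A7 88 04 FF → 0xA78804FF.

0xA78804FF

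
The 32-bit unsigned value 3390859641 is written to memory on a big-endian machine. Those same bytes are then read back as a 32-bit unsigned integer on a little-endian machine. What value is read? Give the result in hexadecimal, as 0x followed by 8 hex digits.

3390859641 in 32-bit hexadecimal is 0xCA1C6979.
Stored big-endian, the bytes at ascending addresses are CA 1C 69 79.
Read back as little-endian, the first byte is least significant, giving 0x79691CCA.

0x79691CCA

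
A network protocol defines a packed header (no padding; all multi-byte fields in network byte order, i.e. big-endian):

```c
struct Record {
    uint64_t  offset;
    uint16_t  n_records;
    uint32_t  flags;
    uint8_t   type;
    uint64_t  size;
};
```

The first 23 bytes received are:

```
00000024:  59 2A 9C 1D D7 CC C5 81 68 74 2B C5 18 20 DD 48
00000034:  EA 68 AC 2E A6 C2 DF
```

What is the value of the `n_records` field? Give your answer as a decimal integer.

`n_records` follows `offset` (8 bytes), so it starts at byte offset 8 and occupies 2 bytes.
Bytes at offsets 8..9: 68 74.
Big-endian stores the most-significant byte at the lowest address.
The bytes are already most-significant first: 0x6874.
0x6874 = 26740.

26740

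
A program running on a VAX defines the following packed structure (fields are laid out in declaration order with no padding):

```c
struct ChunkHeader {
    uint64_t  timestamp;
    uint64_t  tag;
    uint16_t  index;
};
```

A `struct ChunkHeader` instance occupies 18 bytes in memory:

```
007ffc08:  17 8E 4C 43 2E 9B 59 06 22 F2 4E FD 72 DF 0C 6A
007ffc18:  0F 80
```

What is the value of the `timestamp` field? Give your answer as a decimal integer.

457567460154707479

`timestamp` is the first field, at byte offset 0, occupying 8 bytes.
Bytes at offsets 0..7: 17 8E 4C 43 2E 9B 59 06.
In little-endian order the low byte comes first in memory.
Reassemble most-significant byte first: 06 59 9B 2E 43 4C 8E 17 → 0x06599B2E434C8E17.
0x06599B2E434C8E17 = 457567460154707479.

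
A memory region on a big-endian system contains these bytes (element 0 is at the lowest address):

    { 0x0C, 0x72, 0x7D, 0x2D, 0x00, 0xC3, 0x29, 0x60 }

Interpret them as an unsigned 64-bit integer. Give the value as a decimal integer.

Big-endian stores the most-significant byte at the lowest address.
The bytes are already most-significant first: 0x0C727D2D00C32960.
0x0C727D2D00C32960 = 896916908039940448.

896916908039940448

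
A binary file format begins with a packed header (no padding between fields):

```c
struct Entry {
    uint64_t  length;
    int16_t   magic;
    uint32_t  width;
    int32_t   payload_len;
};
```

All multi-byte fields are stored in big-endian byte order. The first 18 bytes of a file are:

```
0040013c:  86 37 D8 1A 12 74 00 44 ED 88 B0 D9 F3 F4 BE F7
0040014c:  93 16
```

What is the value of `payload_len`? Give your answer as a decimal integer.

-1091071210

`payload_len` follows `length` (8 B), `magic` (2 B), `width` (4 B), so it starts at offset 8 + 2 + 4 = 14 and occupies 4 bytes.
Bytes at offsets 14..17: BE F7 93 16.
Big-endian stores the most-significant byte at the lowest address.
The bytes are already most-significant first: 0xBEF79316.
Top bit is set, so as a signed 32-bit value this is 0xBEF79316 − 2^32 = -1091071210.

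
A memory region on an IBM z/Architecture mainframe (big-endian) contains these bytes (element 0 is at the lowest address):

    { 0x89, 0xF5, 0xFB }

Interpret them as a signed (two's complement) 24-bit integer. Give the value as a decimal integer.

Big-endian: lowest address holds the most-significant byte.
The bytes are already most-significant first: 0x89F5FB.
Top bit is set, so as a signed 24-bit value this is 0x89F5FB − 2^24 = -7735813.

-7735813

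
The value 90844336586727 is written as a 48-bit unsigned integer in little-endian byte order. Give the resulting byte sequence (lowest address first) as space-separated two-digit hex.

90844336586727 in hexadecimal, padded to 48 bits, is 0x529F58697FE7.
Split into bytes (most-significant first): 52 9F 58 69 7F E7.
Little-endian stores the least-significant byte at the lowest address.
So at ascending addresses the bytes are E7 7F 69 58 9F 52.

E7 7F 69 58 9F 52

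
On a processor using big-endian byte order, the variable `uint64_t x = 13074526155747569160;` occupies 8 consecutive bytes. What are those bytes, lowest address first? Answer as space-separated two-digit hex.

13074526155747569160 in hexadecimal, padded to 64 bits, is 0xB5720C444FE32E08.
Split into bytes (most-significant first): B5 72 0C 44 4F E3 2E 08.
Big-endian: lowest address holds the most-significant byte.
So the memory order matches the most-significant-first order: B5 72 0C 44 4F E3 2E 08.

B5 72 0C 44 4F E3 2E 08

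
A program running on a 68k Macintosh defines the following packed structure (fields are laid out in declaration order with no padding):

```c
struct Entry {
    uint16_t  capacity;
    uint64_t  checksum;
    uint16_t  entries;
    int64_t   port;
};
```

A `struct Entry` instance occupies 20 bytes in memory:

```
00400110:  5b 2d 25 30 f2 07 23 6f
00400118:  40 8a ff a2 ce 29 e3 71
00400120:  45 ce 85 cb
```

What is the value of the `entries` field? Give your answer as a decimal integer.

`entries` follows `capacity` (2 B), `checksum` (8 B), so it starts at offset 2 + 8 = 10 and occupies 2 bytes.
Bytes at offsets 10..11: FF A2.
Big-endian: lowest address holds the most-significant byte.
The bytes are already most-significant first: 0xFFA2.
0xFFA2 = 65442.

65442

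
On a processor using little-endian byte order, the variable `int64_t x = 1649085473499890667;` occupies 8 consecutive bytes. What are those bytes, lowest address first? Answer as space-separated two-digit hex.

1649085473499890667 in hexadecimal, padded to 64 bits, is 0x16E2BA803C37C3EB.
Split into bytes (most-significant first): 16 E2 BA 80 3C 37 C3 EB.
Little-endian stores the least-significant byte at the lowest address.
So at ascending addresses the bytes are EB C3 37 3C 80 BA E2 16.

EB C3 37 3C 80 BA E2 16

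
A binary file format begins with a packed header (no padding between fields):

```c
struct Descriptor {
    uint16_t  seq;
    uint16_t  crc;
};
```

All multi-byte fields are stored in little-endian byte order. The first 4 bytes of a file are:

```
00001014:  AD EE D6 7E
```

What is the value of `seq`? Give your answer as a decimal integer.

`seq` is the first field, at byte offset 0, occupying 2 bytes.
Bytes at offsets 0..1: AD EE.
Little-endian stores the least-significant byte at the lowest address.
Reassemble most-significant byte first: EE AD → 0xEEAD.
0xEEAD = 61101.

61101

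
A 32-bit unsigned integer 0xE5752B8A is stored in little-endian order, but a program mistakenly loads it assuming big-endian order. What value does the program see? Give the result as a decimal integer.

2318104037

Stored little-endian, the bytes at ascending addresses are 8A 2B 75 E5.
Read back as big-endian, the last byte is least significant, giving 0x8A2B75E5.
0x8A2B75E5 = 2318104037.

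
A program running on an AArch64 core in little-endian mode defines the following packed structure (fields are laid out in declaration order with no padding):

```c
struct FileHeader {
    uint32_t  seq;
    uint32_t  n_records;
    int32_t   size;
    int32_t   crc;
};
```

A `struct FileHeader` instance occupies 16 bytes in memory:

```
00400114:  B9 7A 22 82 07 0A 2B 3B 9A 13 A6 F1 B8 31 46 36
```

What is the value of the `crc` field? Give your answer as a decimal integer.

910569912

`crc` follows `seq` (4 B), `n_records` (4 B), `size` (4 B), so it starts at offset 4 + 4 + 4 = 12 and occupies 4 bytes.
Bytes at offsets 12..15: B8 31 46 36.
In little-endian order the low byte comes first in memory.
Reassemble most-significant byte first: 36 46 31 B8 → 0x364631B8.
0x364631B8 = 910569912.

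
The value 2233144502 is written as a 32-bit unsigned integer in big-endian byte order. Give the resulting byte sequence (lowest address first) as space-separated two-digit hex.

2233144502 in hexadecimal, padded to 32 bits, is 0x851B14B6.
Split into bytes (most-significant first): 85 1B 14 B6.
Big-endian stores the most-significant byte at the lowest address.
So the memory order matches the most-significant-first order: 85 1B 14 B6.

85 1B 14 B6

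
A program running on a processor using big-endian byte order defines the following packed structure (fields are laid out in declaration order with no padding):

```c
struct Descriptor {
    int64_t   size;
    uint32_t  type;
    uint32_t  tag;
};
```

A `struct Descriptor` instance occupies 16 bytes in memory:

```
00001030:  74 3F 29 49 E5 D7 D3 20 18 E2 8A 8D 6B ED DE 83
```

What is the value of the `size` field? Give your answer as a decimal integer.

8376459229297890080

`size` is the first field, at byte offset 0, occupying 8 bytes.
Bytes at offsets 0..7: 74 3F 29 49 E5 D7 D3 20.
Big-endian: lowest address holds the most-significant byte.
The bytes are already most-significant first: 0x743F2949E5D7D320.
0x743F2949E5D7D320 = 8376459229297890080.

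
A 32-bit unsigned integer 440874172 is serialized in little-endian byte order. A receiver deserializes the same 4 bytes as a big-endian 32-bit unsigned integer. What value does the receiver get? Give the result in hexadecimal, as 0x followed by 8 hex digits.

0xBC34471A

440874172 in 32-bit hexadecimal is 0x1A4734BC.
Stored little-endian, the bytes at ascending addresses are BC 34 47 1A.
Read back as big-endian, the last byte is least significant, giving 0xBC34471A.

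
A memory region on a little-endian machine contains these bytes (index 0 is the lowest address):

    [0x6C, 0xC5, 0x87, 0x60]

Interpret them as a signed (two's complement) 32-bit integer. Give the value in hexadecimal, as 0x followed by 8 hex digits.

Little-endian: lowest address holds the least-significant byte.
Reassemble most-significant byte first: 60 87 C5 6C → 0x6087C56C.

0x6087C56C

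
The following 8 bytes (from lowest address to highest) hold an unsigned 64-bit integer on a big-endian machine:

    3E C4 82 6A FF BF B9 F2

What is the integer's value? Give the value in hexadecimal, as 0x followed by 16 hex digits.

Big-endian: lowest address holds the most-significant byte.
The bytes are already most-significant first: 0x3EC4826AFFBFB9F2.

0x3EC4826AFFBFB9F2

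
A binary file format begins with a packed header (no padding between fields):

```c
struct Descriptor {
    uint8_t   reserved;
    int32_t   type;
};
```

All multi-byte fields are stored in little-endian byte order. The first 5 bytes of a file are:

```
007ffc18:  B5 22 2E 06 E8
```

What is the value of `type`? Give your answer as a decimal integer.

`type` follows `reserved` (1 byte), so it starts at byte offset 1 and occupies 4 bytes.
Bytes at offsets 1..4: 22 2E 06 E8.
Little-endian: lowest address holds the least-significant byte.
Reassemble most-significant byte first: E8 06 2E 22 → 0xE8062E22.
Top bit is set, so as a signed 32-bit value this is 0xE8062E22 − 2^32 = -402248158.

-402248158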